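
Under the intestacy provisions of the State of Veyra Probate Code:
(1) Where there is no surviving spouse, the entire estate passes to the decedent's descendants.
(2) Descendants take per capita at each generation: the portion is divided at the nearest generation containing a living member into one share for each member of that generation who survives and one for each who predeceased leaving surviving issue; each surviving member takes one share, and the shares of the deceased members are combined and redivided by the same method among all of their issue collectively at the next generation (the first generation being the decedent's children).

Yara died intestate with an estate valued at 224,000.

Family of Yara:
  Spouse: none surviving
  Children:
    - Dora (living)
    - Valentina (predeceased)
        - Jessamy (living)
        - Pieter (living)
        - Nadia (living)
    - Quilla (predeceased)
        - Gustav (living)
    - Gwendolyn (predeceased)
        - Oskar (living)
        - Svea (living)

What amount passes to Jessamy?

Jessamy receives 28,000.

The entire 224,000 passes to the descendants.
That amount (224,000) is divided at the children's generation into 4 shares of 56,000. Dora takes 56,000. The 3 shares of the deceased (Valentina, Quilla, and Gwendolyn) are combined into a pool of 168,000.
That pool (168,000) is divided at the grandchildren's generation equally among Jessamy, Pieter, Nadia, Gustav, Oskar, and Svea: 28,000 each.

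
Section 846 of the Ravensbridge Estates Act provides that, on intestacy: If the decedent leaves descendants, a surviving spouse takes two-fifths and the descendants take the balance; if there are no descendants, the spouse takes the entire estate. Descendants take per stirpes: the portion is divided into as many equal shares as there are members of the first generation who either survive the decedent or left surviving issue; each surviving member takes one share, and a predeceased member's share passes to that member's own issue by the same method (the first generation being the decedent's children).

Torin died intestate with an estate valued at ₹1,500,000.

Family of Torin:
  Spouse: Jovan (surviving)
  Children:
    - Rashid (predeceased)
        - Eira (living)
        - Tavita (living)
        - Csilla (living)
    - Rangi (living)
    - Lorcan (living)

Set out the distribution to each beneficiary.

Jovan takes two-fifths of ₹1,500,000 = ₹600,000. The remaining ₹900,000 passes to the descendants.
The descendants' portion (₹900,000) is divided into 3 shares of ₹300,000: Rangi and Lorcan each take ₹300,000; Rashid's ₹300,000 share passes to Rashid's issue.
Rashid's share (₹300,000) is divided into 3 shares of ₹100,000: Eira, Tavita, and Csilla each take ₹100,000.

Jovan: ₹600,000; Eira: ₹100,000; Tavita: ₹100,000; Csilla: ₹100,000; Rangi: ₹300,000; Lorcan: ₹300,000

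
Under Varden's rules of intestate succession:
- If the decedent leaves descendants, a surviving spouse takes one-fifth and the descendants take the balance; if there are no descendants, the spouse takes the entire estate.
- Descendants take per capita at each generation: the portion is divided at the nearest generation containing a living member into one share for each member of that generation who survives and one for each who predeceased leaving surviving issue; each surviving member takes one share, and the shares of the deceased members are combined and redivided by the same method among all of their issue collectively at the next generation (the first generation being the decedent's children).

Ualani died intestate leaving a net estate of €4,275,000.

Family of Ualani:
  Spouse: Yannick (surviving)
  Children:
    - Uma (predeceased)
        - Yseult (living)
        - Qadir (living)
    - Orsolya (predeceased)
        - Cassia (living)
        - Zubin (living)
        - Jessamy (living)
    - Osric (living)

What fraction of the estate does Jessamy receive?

Jessamy receives 8/75 of the estate.

Yannick takes one-fifth of €4,275,000 = €855,000. The remaining €3,420,000 passes to the descendants.
The descendants' portion (€3,420,000) is divided at the children's generation into 3 shares of €1,140,000. Osric takes €1,140,000. The 2 shares of the deceased (Uma and Orsolya) are combined into a pool of €2,280,000.
That pool (€2,280,000) is divided at the grandchildren's generation equally among Yseult, Qadir, Cassia, Zubin, and Jessamy: €456,000 each.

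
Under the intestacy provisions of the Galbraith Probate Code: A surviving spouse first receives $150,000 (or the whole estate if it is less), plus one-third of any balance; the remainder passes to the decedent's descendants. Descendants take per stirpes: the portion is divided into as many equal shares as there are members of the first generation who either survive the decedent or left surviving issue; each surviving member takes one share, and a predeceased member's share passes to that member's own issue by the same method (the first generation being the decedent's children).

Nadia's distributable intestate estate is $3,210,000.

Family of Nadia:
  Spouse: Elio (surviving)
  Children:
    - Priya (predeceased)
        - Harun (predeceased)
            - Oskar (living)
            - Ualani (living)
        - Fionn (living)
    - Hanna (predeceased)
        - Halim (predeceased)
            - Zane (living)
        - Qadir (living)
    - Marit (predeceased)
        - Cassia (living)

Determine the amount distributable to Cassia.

Cassia receives $680,000.

Elio first takes $150,000, leaving a balance of $3,060,000. Elio then takes one-third of the balance ($1,020,000), for a total of $1,170,000. The remaining $2,040,000 passes to the descendants.
The descendants' portion ($2,040,000) is divided into 3 shares of $680,000: Priya's $680,000 share passes to Priya's issue; Hanna's $680,000 share passes to Hanna's issue; Marit's $680,000 share passes to Marit's issue.
Priya's share ($680,000) is divided into 2 shares of $340,000: Fionn takes $340,000; Harun's $340,000 share passes to Harun's issue.
Harun's share ($340,000) is divided into 2 shares of $170,000: Oskar and Ualani each take $170,000.
Hanna's share ($680,000) is divided into 2 shares of $340,000: Qadir takes $340,000; Halim's $340,000 share passes to Halim's issue.
Halim's share ($340,000) passes entirely to Zane.
Marit's share ($680,000) passes entirely to Cassia.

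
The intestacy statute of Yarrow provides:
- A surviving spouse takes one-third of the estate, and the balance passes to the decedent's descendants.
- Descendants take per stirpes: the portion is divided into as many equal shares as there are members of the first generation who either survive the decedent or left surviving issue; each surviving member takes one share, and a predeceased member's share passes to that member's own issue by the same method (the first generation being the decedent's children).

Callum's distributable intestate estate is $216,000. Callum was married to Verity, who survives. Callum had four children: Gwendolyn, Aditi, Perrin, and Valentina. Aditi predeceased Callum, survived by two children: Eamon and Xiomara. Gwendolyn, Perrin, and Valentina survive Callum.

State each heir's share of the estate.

Verity takes one-third of $216,000 = $72,000. The remaining $144,000 passes to the descendants.
The descendants' portion ($144,000) is divided into 4 shares of $36,000: Gwendolyn, Perrin, and Valentina each take $36,000; Aditi's $36,000 share passes to Aditi's issue.
Aditi's share ($36,000) is divided into 2 shares of $18,000: Eamon and Xiomara each take $18,000.

Verity: $72,000; Gwendolyn: $36,000; Eamon: $18,000; Xiomara: $18,000; Perrin: $36,000; Valentina: $36,000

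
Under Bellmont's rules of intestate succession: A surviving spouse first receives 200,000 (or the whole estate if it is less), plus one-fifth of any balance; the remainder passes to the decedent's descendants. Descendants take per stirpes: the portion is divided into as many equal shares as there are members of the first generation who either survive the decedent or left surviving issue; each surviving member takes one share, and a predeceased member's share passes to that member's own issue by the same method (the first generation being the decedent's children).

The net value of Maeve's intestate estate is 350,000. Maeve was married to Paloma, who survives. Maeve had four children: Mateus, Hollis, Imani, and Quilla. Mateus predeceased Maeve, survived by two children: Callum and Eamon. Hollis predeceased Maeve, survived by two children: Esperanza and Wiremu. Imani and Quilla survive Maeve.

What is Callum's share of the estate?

Callum receives 15,000.

Paloma first takes 200,000, leaving a balance of 150,000. Paloma then takes one-fifth of the balance (30,000), for a total of 230,000. The remaining 120,000 passes to the descendants.
The descendants' portion (120,000) is divided into 4 shares of 30,000: Imani and Quilla each take 30,000; Mateus's 30,000 share passes to Mateus's issue; Hollis's 30,000 share passes to Hollis's issue.
Mateus's share (30,000) is divided into 2 shares of 15,000: Callum and Eamon each take 15,000.
Hollis's share (30,000) is divided into 2 shares of 15,000: Esperanza and Wiremu each take 15,000.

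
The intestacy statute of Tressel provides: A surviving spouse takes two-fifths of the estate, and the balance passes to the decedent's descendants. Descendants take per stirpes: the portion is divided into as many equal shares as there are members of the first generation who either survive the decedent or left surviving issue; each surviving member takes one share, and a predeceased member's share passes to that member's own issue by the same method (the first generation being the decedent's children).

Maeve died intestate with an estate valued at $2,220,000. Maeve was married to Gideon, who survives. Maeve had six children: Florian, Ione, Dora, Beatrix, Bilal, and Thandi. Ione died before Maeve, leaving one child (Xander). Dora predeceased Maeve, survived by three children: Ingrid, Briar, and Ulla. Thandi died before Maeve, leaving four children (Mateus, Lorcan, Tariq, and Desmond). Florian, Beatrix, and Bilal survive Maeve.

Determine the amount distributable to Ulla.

Gideon takes two-fifths of $2,220,000 = $888,000. The remaining $1,332,000 passes to the descendants.
The descendants' portion ($1,332,000) is divided into 6 shares of $222,000: Florian, Beatrix, and Bilal each take $222,000; Ione's $222,000 share passes to Ione's issue; Dora's $222,000 share passes to Dora's issue; Thandi's $222,000 share passes to Thandi's issue.
Ione's share ($222,000) passes entirely to Xander.
Dora's share ($222,000) is divided into 3 shares of $74,000: Ingrid, Briar, and Ulla each take $74,000.
Thandi's share ($222,000) is divided into 4 shares of $55,500: Mateus, Lorcan, Tariq, and Desmond each take $55,500.

Ulla receives $74,000.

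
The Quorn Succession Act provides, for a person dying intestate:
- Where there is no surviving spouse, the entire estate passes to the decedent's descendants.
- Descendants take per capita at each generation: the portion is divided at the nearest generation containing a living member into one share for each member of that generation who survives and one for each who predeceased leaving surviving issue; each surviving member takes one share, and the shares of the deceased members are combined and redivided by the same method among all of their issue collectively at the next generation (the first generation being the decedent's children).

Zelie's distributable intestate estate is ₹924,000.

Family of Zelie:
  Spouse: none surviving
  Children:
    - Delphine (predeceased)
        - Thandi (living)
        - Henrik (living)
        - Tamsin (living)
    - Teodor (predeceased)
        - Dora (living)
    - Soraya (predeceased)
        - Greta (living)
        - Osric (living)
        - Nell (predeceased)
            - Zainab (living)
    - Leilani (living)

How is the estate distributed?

Thandi: ₹99,000; Henrik: ₹99,000; Tamsin: ₹99,000; Dora: ₹99,000; Greta: ₹99,000; Osric: ₹99,000; Zainab: ₹99,000; Leilani: ₹231,000

The entire ₹924,000 passes to the descendants.
That amount (₹924,000) is divided at the children's generation into 4 shares of ₹231,000. Leilani takes ₹231,000. The 3 shares of the deceased (Delphine, Teodor, and Soraya) are combined into a pool of ₹693,000.
That pool (₹693,000) is divided at the grandchildren's generation into 7 shares of ₹99,000. Thandi, Henrik, Tamsin, Dora, Greta, and Osric each take ₹99,000. The remaining share for the deceased Nell (₹99,000) is carried to the next generation.
That pool (₹99,000) passes entirely to Zainab, the sole taker at the great-grandchildren's generation.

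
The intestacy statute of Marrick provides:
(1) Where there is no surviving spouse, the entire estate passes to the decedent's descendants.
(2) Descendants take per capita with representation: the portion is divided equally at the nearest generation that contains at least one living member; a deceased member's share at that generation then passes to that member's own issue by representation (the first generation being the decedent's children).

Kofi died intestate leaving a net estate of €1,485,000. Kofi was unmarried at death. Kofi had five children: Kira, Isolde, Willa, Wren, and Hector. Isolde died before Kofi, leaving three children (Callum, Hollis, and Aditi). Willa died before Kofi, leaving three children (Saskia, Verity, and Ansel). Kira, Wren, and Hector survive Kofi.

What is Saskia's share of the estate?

The entire €1,485,000 passes to the descendants.
That amount (€1,485,000) is divided into 5 shares of €297,000: Kira, Wren, and Hector each take €297,000; Isolde's €297,000 share passes to Isolde's issue; Willa's €297,000 share passes to Willa's issue.
Isolde's share (€297,000) is divided into 3 shares of €99,000: Callum, Hollis, and Aditi each take €99,000.
Willa's share (€297,000) is divided into 3 shares of €99,000: Saskia, Verity, and Ansel each take €99,000.

Saskia receives €99,000.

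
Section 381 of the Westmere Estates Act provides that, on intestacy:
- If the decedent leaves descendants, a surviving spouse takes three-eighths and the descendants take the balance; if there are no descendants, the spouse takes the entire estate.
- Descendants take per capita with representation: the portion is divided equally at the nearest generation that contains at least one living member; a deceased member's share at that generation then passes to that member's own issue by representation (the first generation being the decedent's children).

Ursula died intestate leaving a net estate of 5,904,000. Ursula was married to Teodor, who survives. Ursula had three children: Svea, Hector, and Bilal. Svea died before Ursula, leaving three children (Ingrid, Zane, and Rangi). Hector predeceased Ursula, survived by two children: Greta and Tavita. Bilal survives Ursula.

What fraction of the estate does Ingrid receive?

Ingrid receives 5/72 of the estate.

Teodor takes three-eighths of 5,904,000 = 2,214,000. The remaining 3,690,000 passes to the descendants.
The descendants' portion (3,690,000) is divided into 3 shares of 1,230,000: Bilal takes 1,230,000; Svea's 1,230,000 share passes to Svea's issue; Hector's 1,230,000 share passes to Hector's issue.
Svea's share (1,230,000) is divided into 3 shares of 410,000: Ingrid, Zane, and Rangi each take 410,000.
Hector's share (1,230,000) is divided into 2 shares of 615,000: Greta and Tavita each take 615,000.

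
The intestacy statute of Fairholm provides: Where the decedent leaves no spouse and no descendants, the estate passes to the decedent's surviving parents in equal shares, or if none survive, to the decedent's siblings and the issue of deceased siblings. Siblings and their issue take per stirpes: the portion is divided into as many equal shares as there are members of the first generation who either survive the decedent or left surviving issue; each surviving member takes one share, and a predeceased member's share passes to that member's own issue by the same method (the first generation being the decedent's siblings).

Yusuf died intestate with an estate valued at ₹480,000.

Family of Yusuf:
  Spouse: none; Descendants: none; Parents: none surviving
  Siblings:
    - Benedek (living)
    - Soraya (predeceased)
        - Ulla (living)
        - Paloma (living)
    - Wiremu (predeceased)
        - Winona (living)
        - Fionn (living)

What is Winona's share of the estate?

Winona receives ₹80,000.

The entire ₹480,000 passes to the siblings and their issue.
That amount (₹480,000) is divided into 3 shares of ₹160,000: Benedek takes ₹160,000; Soraya's ₹160,000 share passes to Soraya's issue; Wiremu's ₹160,000 share passes to Wiremu's issue.
Soraya's share (₹160,000) is divided into 2 shares of ₹80,000: Ulla and Paloma each take ₹80,000.
Wiremu's share (₹160,000) is divided into 2 shares of ₹80,000: Winona and Fionn each take ₹80,000.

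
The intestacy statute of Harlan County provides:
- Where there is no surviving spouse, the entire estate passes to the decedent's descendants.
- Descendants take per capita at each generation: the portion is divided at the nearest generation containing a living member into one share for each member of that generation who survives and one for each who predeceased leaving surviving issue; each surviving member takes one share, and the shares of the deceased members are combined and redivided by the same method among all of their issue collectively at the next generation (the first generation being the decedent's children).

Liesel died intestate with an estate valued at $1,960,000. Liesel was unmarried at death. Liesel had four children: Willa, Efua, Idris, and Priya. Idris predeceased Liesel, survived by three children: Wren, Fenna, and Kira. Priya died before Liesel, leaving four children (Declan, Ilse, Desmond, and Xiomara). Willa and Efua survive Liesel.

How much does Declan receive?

The entire $1,960,000 passes to the descendants.
That amount ($1,960,000) is divided at the children's generation into 4 shares of $490,000. Willa and Efua each take $490,000. The 2 shares of the deceased (Idris and Priya) are combined into a pool of $980,000.
That pool ($980,000) is divided at the grandchildren's generation equally among Wren, Fenna, Kira, Declan, Ilse, Desmond, and Xiomara: $140,000 each.

Declan receives $140,000.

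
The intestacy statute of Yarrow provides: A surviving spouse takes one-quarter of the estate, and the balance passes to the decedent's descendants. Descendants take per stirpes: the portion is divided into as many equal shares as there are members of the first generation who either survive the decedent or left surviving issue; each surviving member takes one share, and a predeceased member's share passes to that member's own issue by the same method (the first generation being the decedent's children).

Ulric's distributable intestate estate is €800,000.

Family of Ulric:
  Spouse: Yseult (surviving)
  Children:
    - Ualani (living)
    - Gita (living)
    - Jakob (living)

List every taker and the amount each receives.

Yseult takes one-quarter of €800,000 = €200,000. The remaining €600,000 passes to the descendants.
The descendants' portion (€600,000) is divided into 3 shares of €200,000: Ualani, Gita, and Jakob each take €200,000.

Yseult: €200,000; Ualani: €200,000; Gita: €200,000; Jakob: €200,000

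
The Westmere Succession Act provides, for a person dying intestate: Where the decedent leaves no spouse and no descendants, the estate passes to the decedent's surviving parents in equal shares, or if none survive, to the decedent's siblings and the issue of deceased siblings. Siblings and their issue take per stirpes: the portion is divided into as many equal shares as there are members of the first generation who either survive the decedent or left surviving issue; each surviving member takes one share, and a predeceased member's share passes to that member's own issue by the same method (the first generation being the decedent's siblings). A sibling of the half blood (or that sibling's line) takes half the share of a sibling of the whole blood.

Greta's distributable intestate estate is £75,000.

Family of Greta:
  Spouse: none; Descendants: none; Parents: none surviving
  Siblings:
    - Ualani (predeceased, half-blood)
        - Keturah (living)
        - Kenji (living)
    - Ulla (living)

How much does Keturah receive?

The entire £75,000 passes to the siblings and their issue.
Counting each half-blood sibling's line as half a unit, there are 3/2 units in £75,000, so one unit is £50,000. Whole-blood lines (Ulla) take £50,000 each; half-blood lines (Ualani) take £25,000 each.
Ualani's share (£25,000) is divided into 2 shares of £12,500: Keturah and Kenji each take £12,500.

Keturah receives £12,500.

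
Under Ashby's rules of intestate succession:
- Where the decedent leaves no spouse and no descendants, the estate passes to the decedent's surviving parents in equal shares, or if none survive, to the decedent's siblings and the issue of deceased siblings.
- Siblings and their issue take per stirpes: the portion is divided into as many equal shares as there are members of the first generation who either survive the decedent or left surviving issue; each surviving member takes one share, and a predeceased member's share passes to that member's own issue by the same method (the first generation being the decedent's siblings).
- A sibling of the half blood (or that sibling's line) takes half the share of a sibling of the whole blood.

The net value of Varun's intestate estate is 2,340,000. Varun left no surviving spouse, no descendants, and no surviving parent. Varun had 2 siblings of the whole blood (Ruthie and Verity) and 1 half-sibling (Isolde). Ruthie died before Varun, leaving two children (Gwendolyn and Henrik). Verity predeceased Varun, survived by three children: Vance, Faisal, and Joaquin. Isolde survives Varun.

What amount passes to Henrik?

Henrik receives 468,000.

The entire 2,340,000 passes to the siblings and their issue.
Counting each half-blood sibling's line as half a unit, there are 5/2 units in 2,340,000, so one unit is 936,000. Whole-blood lines (Ruthie and Verity) take 936,000 each; half-blood lines (Isolde) take 468,000 each.
Ruthie's share (936,000) is divided into 2 shares of 468,000: Gwendolyn and Henrik each take 468,000.
Verity's share (936,000) is divided into 3 shares of 312,000: Vance, Faisal, and Joaquin each take 312,000.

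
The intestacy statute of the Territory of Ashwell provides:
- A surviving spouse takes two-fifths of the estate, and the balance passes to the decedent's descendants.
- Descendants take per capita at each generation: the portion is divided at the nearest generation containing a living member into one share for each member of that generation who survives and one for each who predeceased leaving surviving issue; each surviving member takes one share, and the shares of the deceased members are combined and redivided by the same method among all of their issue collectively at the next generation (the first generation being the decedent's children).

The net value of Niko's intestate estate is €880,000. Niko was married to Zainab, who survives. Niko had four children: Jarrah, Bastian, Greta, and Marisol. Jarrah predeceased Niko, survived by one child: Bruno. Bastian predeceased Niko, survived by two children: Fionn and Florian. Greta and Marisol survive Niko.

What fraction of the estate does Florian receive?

Zainab takes two-fifths of €880,000 = €352,000. The remaining €528,000 passes to the descendants.
The descendants' portion (€528,000) is divided at the children's generation into 4 shares of €132,000. Greta and Marisol each take €132,000. The 2 shares of the deceased (Jarrah and Bastian) are combined into a pool of €264,000.
That pool (€264,000) is divided at the grandchildren's generation equally among Bruno, Fionn, and Florian: €88,000 each.

Florian receives 1/10 of the estate.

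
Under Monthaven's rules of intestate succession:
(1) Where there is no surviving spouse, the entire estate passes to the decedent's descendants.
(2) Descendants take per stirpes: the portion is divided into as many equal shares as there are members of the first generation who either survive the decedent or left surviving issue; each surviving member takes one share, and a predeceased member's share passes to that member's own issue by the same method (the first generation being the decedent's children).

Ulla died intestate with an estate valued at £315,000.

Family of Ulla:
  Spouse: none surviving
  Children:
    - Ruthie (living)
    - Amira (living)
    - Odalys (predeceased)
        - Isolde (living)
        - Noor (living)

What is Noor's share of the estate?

The entire £315,000 passes to the descendants.
That amount (£315,000) is divided into 3 shares of £105,000: Ruthie and Amira each take £105,000; Odalys's £105,000 share passes to Odalys's issue.
Odalys's share (£105,000) is divided into 2 shares of £52,500: Isolde and Noor each take £52,500.

Noor receives £52,500.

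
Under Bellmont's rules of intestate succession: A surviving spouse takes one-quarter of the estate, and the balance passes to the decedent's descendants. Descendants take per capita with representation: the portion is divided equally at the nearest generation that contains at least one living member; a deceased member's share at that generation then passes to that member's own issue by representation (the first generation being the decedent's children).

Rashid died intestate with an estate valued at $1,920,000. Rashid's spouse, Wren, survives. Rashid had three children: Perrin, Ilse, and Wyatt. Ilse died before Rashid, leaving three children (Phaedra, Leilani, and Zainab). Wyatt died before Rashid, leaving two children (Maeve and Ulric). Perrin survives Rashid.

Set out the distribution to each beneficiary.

Wren takes one-quarter of $1,920,000 = $480,000. The remaining $1,440,000 passes to the descendants.
The descendants' portion ($1,440,000) is divided into 3 shares of $480,000: Perrin takes $480,000; Ilse's $480,000 share passes to Ilse's issue; Wyatt's $480,000 share passes to Wyatt's issue.
Ilse's share ($480,000) is divided into 3 shares of $160,000: Phaedra, Leilani, and Zainab each take $160,000.
Wyatt's share ($480,000) is divided into 2 shares of $240,000: Maeve and Ulric each take $240,000.

Wren: $480,000; Perrin: $480,000; Phaedra: $160,000; Leilani: $160,000; Zainab: $160,000; Maeve: $240,000; Ulric: $240,000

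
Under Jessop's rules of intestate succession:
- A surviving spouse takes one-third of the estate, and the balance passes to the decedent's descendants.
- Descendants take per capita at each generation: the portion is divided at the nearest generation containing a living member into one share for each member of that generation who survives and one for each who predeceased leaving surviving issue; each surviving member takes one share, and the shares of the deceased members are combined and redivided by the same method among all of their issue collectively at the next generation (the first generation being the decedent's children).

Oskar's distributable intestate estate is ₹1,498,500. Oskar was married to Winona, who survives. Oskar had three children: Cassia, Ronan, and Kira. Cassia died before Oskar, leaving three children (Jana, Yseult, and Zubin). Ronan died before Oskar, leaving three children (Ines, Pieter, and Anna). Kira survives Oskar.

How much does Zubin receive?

Zubin receives ₹111,000.

Winona takes one-third of ₹1,498,500 = ₹499,500. The remaining ₹999,000 passes to the descendants.
The descendants' portion (₹999,000) is divided at the children's generation into 3 shares of ₹333,000. Kira takes ₹333,000. The 2 shares of the deceased (Cassia and Ronan) are combined into a pool of ₹666,000.
That pool (₹666,000) is divided at the grandchildren's generation equally among Jana, Yseult, Zubin, Ines, Pieter, and Anna: ₹111,000 each.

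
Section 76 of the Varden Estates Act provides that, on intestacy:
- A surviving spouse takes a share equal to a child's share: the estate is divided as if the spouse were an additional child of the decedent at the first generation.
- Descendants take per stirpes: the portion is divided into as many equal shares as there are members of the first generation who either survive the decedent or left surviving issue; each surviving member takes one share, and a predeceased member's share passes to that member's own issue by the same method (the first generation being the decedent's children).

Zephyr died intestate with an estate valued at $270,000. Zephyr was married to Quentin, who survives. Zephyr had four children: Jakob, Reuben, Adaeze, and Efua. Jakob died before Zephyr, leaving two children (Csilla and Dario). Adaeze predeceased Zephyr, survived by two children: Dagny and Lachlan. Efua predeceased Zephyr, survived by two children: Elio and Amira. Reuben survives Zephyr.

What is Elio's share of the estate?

Elio receives $27,000.

The spouse counts as an additional share at the children's level, so there are 5 primary shares of $54,000. Quentin takes one such share ($54,000).
The children's combined portion ($216,000) is divided into 4 shares of $54,000: Reuben takes $54,000; Jakob's $54,000 share passes to Jakob's issue; Adaeze's $54,000 share passes to Adaeze's issue; Efua's $54,000 share passes to Efua's issue.
Jakob's share ($54,000) is divided into 2 shares of $27,000: Csilla and Dario each take $27,000.
Adaeze's share ($54,000) is divided into 2 shares of $27,000: Dagny and Lachlan each take $27,000.
Efua's share ($54,000) is divided into 2 shares of $27,000: Elio and Amira each take $27,000.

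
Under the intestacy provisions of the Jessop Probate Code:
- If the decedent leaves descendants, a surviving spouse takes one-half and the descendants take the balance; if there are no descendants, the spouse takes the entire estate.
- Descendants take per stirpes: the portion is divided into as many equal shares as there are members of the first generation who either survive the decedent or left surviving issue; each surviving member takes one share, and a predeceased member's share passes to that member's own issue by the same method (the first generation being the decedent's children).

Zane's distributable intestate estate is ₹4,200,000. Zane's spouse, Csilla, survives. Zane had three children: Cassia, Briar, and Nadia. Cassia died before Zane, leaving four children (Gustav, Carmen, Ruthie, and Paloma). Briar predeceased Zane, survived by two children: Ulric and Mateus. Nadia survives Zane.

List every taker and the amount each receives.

Csilla takes one-half of ₹4,200,000 = ₹2,100,000. The remaining ₹2,100,000 passes to the descendants.
The descendants' portion (₹2,100,000) is divided into 3 shares of ₹700,000: Nadia takes ₹700,000; Cassia's ₹700,000 share passes to Cassia's issue; Briar's ₹700,000 share passes to Briar's issue.
Cassia's share (₹700,000) is divided into 4 shares of ₹175,000: Gustav, Carmen, Ruthie, and Paloma each take ₹175,000.
Briar's share (₹700,000) is divided into 2 shares of ₹350,000: Ulric and Mateus each take ₹350,000.

Csilla: ₹2,100,000; Gustav: ₹175,000; Carmen: ₹175,000; Ruthie: ₹175,000; Paloma: ₹175,000; Ulric: ₹350,000; Mateus: ₹350,000; Nadia: ₹700,000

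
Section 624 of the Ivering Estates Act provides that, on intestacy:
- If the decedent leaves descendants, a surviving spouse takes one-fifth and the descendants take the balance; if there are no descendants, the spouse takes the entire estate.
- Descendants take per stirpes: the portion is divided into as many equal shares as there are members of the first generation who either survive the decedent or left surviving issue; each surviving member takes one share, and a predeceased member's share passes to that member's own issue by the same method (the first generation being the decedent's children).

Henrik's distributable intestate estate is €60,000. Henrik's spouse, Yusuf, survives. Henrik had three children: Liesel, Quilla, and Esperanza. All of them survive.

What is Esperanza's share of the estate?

Yusuf takes one-fifth of €60,000 = €12,000. The remaining €48,000 passes to the descendants.
The descendants' portion (€48,000) is divided into 3 shares of €16,000: Liesel, Quilla, and Esperanza each take €16,000.

Esperanza receives €16,000.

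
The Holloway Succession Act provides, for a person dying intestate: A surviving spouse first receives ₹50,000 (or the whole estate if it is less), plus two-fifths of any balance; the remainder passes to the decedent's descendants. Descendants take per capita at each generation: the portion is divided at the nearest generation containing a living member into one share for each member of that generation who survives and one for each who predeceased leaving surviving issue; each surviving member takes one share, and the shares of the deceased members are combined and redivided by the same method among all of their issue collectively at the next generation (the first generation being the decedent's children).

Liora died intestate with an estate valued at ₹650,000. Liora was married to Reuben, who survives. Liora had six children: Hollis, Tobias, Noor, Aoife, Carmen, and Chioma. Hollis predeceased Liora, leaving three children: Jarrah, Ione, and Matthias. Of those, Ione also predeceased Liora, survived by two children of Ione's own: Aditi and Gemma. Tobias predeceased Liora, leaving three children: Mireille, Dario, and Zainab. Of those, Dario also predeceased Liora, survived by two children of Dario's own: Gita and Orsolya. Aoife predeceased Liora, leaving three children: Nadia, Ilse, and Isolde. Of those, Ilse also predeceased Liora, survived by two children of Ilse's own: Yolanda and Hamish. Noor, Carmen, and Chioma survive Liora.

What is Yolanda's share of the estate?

Reuben first takes ₹50,000, leaving a balance of ₹600,000. Reuben then takes two-fifths of the balance (₹240,000), for a total of ₹290,000. The remaining ₹360,000 passes to the descendants.
The descendants' portion (₹360,000) is divided at the children's generation into 6 shares of ₹60,000. Noor, Carmen, and Chioma each take ₹60,000. The 3 shares of the deceased (Hollis, Tobias, and Aoife) are combined into a pool of ₹180,000.
That pool (₹180,000) is divided at the grandchildren's generation into 9 shares of ₹20,000. Jarrah, Matthias, Mireille, Zainab, Nadia, and Isolde each take ₹20,000. The 3 shares of the deceased (Ione, Dario, and Ilse) are combined into a pool of ₹60,000.
That pool (₹60,000) is divided at the great-grandchildren's generation equally among Aditi, Gemma, Gita, Orsolya, Yolanda, and Hamish: ₹10,000 each.

Yolanda receives ₹10,000.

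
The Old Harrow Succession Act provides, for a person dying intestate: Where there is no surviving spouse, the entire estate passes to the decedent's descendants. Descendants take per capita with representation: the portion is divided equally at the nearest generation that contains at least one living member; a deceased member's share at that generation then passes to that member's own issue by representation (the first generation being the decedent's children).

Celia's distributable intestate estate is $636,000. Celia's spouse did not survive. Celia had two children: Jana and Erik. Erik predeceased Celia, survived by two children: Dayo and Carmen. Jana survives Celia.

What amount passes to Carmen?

The entire $636,000 passes to the descendants.
That amount ($636,000) is divided into 2 shares of $318,000: Jana takes $318,000; Erik's $318,000 share passes to Erik's issue.
Erik's share ($318,000) is divided into 2 shares of $159,000: Dayo and Carmen each take $159,000.

Carmen receives $159,000.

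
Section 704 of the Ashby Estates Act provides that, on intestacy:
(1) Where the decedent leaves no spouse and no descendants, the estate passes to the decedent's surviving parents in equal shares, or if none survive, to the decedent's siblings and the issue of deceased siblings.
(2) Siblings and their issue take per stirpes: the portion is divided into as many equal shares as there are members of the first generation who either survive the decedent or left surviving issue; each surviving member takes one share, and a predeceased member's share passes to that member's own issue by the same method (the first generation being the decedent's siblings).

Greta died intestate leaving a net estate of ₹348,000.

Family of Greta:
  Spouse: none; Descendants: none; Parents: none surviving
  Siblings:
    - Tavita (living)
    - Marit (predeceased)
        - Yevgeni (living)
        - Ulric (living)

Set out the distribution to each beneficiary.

Tavita: ₹174,000; Yevgeni: ₹87,000; Ulric: ₹87,000

The entire ₹348,000 passes to the siblings and their issue.
That amount (₹348,000) is divided into 2 shares of ₹174,000: Tavita takes ₹174,000; Marit's ₹174,000 share passes to Marit's issue.
Marit's share (₹174,000) is divided into 2 shares of ₹87,000: Yevgeni and Ulric each take ₹87,000.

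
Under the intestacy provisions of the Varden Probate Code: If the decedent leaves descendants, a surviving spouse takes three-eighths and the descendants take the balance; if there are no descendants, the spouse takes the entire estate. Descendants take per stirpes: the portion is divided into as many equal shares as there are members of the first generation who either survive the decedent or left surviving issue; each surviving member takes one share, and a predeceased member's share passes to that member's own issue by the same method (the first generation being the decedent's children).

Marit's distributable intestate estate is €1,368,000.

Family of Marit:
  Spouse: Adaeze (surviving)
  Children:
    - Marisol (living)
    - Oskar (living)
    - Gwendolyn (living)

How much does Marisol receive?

Marisol receives €285,000.

Adaeze takes three-eighths of €1,368,000 = €513,000. The remaining €855,000 passes to the descendants.
The descendants' portion (€855,000) is divided into 3 shares of €285,000: Marisol, Oskar, and Gwendolyn each take €285,000.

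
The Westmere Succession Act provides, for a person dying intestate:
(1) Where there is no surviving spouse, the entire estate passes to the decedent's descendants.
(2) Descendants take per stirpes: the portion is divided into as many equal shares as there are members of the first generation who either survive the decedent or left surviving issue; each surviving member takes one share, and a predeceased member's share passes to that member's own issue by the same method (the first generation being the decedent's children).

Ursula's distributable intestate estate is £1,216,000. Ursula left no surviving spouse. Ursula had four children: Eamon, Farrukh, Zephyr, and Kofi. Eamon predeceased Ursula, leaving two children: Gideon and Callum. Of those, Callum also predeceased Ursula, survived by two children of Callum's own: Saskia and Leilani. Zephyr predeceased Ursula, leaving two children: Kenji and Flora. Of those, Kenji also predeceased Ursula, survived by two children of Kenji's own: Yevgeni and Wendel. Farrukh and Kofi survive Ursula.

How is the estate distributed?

The entire £1,216,000 passes to the descendants.
That amount (£1,216,000) is divided into 4 shares of £304,000: Farrukh and Kofi each take £304,000; Eamon's £304,000 share passes to Eamon's issue; Zephyr's £304,000 share passes to Zephyr's issue.
Eamon's share (£304,000) is divided into 2 shares of £152,000: Gideon takes £152,000; Callum's £152,000 share passes to Callum's issue.
Callum's share (£152,000) is divided into 2 shares of £76,000: Saskia and Leilani each take £76,000.
Zephyr's share (£304,000) is divided into 2 shares of £152,000: Flora takes £152,000; Kenji's £152,000 share passes to Kenji's issue.
Kenji's share (£152,000) is divided into 2 shares of £76,000: Yevgeni and Wendel each take £76,000.

Gideon: £152,000; Saskia: £76,000; Leilani: £76,000; Farrukh: £304,000; Yevgeni: £76,000; Wendel: £76,000; Flora: £152,000; Kofi: £304,000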